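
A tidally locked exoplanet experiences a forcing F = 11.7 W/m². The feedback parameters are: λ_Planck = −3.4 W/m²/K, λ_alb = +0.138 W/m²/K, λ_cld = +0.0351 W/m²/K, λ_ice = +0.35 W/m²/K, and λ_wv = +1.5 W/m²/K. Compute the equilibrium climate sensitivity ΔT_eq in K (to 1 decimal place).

Net feedback parameter λ = (−3.4) + (+0.138) + (+0.0351) + (+0.35) + (+1.5) = -1.3769 W/m²/K.
ΔT = −F/λ = −11.7/(-1.3769) = 8.5 K.

8.5 K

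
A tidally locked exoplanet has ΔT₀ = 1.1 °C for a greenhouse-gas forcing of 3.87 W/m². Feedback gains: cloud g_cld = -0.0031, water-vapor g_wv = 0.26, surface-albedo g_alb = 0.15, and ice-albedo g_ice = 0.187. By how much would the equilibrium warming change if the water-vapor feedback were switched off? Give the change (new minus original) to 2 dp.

-1.06 °C

Original: g = 0.5939, ΔT = 1.1/(1−0.5939) = 2.7087 °C.
Without water-vapor: g' = 0.3339, ΔT' = 1.1/(1−0.3339) = 1.6514 °C.
Change = 1.6514 − 2.7087 = -1.06 °C.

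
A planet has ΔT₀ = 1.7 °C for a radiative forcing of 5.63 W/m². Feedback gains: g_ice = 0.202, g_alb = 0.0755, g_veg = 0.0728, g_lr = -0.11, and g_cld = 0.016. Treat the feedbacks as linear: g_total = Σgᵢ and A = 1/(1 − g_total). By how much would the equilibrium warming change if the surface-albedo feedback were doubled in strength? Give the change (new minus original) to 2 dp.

0.26 °C

Original: g = 0.2563, ΔT = 1.7/(1−0.2563) = 2.2859 °C.
With doubled surface-albedo: g' = 0.3318, ΔT' = 1.7/(1−0.3318) = 2.5441 °C.
Change = 2.5441 − 2.2859 = 0.26 °C.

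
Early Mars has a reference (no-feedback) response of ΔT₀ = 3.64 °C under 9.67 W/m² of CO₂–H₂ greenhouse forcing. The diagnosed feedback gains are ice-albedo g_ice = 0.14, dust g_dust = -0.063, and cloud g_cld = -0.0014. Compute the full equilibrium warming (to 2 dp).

3.94 °C

Total gain g = 0.14 − 0.063 − 0.0014 = 0.0756.
Amplification A = 1/(1 − 0.0756) = 1.082.
ΔT = 3.64 × 1.082 = 3.94 °C.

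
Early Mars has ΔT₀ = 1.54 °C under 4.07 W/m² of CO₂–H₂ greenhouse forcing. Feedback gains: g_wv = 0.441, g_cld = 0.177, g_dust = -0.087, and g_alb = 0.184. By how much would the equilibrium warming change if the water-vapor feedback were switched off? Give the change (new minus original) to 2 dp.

-3.28 °C

Original: g = 0.715, ΔT = 1.54/(1−0.715) = 5.4035 °C.
Without water-vapor: g' = 0.274, ΔT' = 1.54/(1−0.274) = 2.1212 °C.
Change = 2.1212 − 5.4035 = -3.28 °C.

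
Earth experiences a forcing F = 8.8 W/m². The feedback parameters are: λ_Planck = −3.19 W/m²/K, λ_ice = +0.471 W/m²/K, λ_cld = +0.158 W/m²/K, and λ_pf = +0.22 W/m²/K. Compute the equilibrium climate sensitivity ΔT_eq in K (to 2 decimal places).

3.76 K

Net feedback parameter λ = (−3.19) + (+0.471) + (+0.158) + (+0.22) = -2.341 W/m²/K.
ΔT = −F/λ = −8.8/(-2.341) = 3.76 K.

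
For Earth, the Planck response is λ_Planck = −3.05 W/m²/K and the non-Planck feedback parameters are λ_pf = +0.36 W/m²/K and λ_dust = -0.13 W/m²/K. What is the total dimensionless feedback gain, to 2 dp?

Convert to gains: g_pf = 0.36/3.05 = 0.118; g_dust = -0.13/3.05 = -0.04262.
Total gain g = 0.07538.

0.08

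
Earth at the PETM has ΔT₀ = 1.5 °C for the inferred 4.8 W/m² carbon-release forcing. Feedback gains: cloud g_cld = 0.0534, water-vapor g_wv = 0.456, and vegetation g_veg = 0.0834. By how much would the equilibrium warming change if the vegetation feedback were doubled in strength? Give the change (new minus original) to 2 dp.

Original: g = 0.5928, ΔT = 1.5/(1−0.5928) = 3.6837 °C.
With doubled vegetation: g' = 0.6762, ΔT' = 1.5/(1−0.6762) = 4.6325 °C.
Change = 4.6325 − 3.6837 = 0.95 °C.

0.95 °C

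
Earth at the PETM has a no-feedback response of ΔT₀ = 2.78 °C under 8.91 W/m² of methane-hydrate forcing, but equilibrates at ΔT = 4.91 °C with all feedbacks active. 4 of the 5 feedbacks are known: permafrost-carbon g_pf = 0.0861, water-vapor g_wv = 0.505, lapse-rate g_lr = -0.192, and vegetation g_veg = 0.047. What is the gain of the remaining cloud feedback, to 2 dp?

-0.01

Amplification A = ΔT/ΔT₀ = 4.91/2.78 = 1.766.
Total gain g = 1 − 1/A = 1 − 1/1.766 = 0.4337.
Known gains sum to 0.0861 + 0.505 − 0.192 + 0.047 = 0.4461.
g_cld = 0.4337 − 0.4461 = -0.01.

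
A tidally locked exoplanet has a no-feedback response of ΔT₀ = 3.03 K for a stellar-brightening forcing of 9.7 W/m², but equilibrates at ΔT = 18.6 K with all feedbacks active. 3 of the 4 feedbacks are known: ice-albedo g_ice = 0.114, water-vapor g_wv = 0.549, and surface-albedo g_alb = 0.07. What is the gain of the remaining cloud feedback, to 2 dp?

0.10

Amplification A = ΔT/ΔT₀ = 18.6/3.03 = 6.139.
Total gain g = 1 − 1/A = 1 − 1/6.139 = 0.8371.
Known gains sum to 0.114 + 0.549 + 0.07 = 0.733.
g_cld = 0.8371 − 0.733 = 0.10.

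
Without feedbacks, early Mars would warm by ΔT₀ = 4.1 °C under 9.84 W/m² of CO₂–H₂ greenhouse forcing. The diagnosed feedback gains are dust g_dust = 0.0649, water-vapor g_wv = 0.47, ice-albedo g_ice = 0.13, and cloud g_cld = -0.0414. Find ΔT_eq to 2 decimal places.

10.89 °C

Total gain g = 0.0649 + 0.47 + 0.13 − 0.0414 = 0.6235.
Amplification A = 1/(1 − 0.6235) = 2.656.
ΔT = 4.1 × 2.656 = 10.89 °C.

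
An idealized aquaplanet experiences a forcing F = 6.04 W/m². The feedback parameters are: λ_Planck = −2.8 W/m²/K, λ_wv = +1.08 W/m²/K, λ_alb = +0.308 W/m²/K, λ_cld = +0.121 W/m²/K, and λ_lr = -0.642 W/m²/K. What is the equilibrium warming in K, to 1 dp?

3.1 K

Net feedback parameter λ = (−2.8) + (+1.08) + (+0.308) + (+0.121) + (-0.642) = -1.933 W/m²/K.
ΔT = −F/λ = −6.04/(-1.933) = 3.1 K.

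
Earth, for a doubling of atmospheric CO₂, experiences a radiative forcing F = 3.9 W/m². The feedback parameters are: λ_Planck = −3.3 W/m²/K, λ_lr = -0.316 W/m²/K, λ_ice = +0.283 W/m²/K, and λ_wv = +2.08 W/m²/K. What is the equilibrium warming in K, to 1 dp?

Net feedback parameter λ = (−3.3) + (-0.316) + (+0.283) + (+2.08) = -1.253 W/m²/K.
ΔT = −F/λ = −3.9/(-1.253) = 3.1 K.

3.1 K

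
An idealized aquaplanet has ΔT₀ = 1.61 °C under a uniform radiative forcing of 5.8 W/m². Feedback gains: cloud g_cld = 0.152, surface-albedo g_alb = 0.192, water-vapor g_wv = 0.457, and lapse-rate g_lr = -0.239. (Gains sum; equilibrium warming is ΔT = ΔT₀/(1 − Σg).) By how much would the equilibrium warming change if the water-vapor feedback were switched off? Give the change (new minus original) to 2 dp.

-1.88 °C

Original: g = 0.562, ΔT = 1.61/(1−0.562) = 3.6758 °C.
Without water-vapor: g' = 0.105, ΔT' = 1.61/(1−0.105) = 1.7989 °C.
Change = 1.7989 − 3.6758 = -1.88 °C.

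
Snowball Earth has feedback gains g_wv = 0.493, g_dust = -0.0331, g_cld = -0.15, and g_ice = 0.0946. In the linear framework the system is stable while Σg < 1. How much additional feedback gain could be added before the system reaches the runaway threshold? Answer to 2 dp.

0.60

Current total gain = 0.493 − 0.0331 − 0.15 + 0.0946 = 0.4045.
Margin to runaway = 1 − 0.4045 = 0.60.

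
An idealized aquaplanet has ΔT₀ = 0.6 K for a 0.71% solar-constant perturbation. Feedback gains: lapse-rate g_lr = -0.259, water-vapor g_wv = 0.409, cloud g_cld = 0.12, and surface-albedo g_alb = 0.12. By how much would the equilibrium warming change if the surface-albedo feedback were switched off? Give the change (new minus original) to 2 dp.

-0.16 K

Original: g = 0.39, ΔT = 0.6/(1−0.39) = 0.9836 K.
Without surface-albedo: g' = 0.27, ΔT' = 0.6/(1−0.27) = 0.8219 K.
Change = 0.8219 − 0.9836 = -0.16 K.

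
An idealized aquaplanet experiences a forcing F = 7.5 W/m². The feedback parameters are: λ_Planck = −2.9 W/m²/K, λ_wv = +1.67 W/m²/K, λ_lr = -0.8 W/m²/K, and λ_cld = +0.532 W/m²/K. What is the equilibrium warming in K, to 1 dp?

Net feedback parameter λ = (−2.9) + (+1.67) + (-0.8) + (+0.532) = -1.498 W/m²/K.
ΔT = −F/λ = −7.5/(-1.498) = 5.0 K.

5.0 K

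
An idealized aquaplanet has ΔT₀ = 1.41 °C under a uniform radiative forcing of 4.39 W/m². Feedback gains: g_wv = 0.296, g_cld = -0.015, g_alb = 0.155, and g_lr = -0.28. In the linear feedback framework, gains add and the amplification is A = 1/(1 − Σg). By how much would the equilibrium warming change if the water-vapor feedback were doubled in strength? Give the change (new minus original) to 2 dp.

0.90 °C

Original: g = 0.156, ΔT = 1.41/(1−0.156) = 1.6706 °C.
With doubled water-vapor: g' = 0.452, ΔT' = 1.41/(1−0.452) = 2.5730 °C.
Change = 2.5730 − 1.6706 = 0.90 °C.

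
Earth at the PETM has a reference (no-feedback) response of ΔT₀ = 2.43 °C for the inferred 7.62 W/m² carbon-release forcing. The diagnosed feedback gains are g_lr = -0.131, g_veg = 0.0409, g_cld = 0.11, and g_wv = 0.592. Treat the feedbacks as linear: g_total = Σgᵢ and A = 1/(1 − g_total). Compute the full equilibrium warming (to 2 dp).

6.26 °C

Total gain g = -0.131 + 0.0409 + 0.11 + 0.592 = 0.6119.
Amplification A = 1/(1 − 0.6119) = 2.577.
ΔT = 2.43 × 2.577 = 6.26 °C.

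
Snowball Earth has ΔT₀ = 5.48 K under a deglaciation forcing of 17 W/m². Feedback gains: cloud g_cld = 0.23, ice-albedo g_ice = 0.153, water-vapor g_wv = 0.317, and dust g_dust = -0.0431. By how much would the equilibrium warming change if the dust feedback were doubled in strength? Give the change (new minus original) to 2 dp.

Original: g = 0.6569, ΔT = 5.48/(1−0.6569) = 15.9720 K.
With doubled dust: g' = 0.6138, ΔT' = 5.48/(1−0.6138) = 14.1895 K.
Change = 14.1895 − 15.9720 = -1.78 K.

-1.78 K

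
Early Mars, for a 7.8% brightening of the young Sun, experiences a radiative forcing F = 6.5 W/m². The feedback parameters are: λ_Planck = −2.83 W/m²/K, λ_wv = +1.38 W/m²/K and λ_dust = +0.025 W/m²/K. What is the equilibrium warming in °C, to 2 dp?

4.56 °C

Net feedback parameter λ = (−2.83) + (+1.38) + (+0.025) = -1.425 W/m²/K.
ΔT = −F/λ = −6.5/(-1.425) = 4.56 °C.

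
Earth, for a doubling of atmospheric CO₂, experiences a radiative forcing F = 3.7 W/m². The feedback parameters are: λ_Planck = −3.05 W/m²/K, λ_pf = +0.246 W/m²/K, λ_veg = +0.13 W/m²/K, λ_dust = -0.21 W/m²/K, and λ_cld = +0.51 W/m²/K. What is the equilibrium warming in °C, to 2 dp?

1.56 °C

Net feedback parameter λ = (−3.05) + (+0.246) + (+0.13) + (-0.21) + (+0.51) = -2.374 W/m²/K.
ΔT = −F/λ = −3.7/(-2.374) = 1.56 °C.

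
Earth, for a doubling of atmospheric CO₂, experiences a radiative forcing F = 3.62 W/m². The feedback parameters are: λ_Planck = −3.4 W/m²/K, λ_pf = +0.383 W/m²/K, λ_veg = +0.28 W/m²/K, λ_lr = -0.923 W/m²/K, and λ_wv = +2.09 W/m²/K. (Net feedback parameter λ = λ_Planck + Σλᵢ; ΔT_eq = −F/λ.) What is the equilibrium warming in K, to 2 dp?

2.31 K

Net feedback parameter λ = (−3.4) + (+0.383) + (+0.28) + (-0.923) + (+2.09) = -1.57 W/m²/K.
ΔT = −F/λ = −3.62/(-1.57) = 2.31 K.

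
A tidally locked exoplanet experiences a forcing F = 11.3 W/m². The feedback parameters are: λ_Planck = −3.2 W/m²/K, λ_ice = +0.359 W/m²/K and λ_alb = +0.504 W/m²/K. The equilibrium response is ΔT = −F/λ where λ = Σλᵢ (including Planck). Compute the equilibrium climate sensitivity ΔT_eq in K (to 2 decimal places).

4.84 K

Net feedback parameter λ = (−3.2) + (+0.359) + (+0.504) = -2.337 W/m²/K.
ΔT = −F/λ = −11.3/(-2.337) = 4.84 K.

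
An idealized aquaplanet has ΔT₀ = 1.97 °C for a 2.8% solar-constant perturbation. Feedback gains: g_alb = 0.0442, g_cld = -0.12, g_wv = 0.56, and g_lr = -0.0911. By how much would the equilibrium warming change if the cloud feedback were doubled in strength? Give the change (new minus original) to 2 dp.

Original: g = 0.3931, ΔT = 1.97/(1−0.3931) = 3.2460 °C.
With doubled cloud: g' = 0.2731, ΔT' = 1.97/(1−0.2731) = 2.7101 °C.
Change = 2.7101 − 3.2460 = -0.54 °C.

-0.54 °C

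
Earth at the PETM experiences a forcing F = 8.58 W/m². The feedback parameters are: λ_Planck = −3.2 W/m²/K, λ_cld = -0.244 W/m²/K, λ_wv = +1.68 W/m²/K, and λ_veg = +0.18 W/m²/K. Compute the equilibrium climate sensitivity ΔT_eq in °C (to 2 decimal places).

5.42 °C

Net feedback parameter λ = (−3.2) + (-0.244) + (+1.68) + (+0.18) = -1.584 W/m²/K.
ΔT = −F/λ = −8.58/(-1.584) = 5.42 °C.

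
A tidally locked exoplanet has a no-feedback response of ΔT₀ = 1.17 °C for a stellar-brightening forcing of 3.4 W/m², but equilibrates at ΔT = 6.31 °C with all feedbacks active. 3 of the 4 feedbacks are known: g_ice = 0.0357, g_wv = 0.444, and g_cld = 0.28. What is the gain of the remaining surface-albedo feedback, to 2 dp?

0.05

Amplification A = ΔT/ΔT₀ = 6.31/1.17 = 5.393.
Total gain g = 1 − 1/A = 1 − 1/5.393 = 0.8146.
Known gains sum to 0.0357 + 0.444 + 0.28 = 0.7597.
g_alb = 0.8146 − 0.7597 = 0.05.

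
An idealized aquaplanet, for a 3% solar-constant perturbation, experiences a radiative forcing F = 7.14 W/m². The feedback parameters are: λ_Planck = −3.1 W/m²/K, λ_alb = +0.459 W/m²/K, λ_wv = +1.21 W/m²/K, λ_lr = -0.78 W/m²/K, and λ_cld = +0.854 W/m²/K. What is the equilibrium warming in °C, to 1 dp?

5.3 °C

Net feedback parameter λ = (−3.1) + (+0.459) + (+1.21) + (-0.78) + (+0.854) = -1.357 W/m²/K.
ΔT = −F/λ = −7.14/(-1.357) = 5.3 °C.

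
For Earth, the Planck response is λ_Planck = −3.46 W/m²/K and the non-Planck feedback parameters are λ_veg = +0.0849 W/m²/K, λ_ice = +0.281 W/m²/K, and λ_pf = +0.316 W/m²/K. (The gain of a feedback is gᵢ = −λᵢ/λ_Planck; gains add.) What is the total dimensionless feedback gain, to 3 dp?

Convert to gains: g_veg = 0.0849/3.46 = 0.02454; g_ice = 0.281/3.46 = 0.08121; g_pf = 0.316/3.46 = 0.09133.
Total gain g = 0.19708.

0.197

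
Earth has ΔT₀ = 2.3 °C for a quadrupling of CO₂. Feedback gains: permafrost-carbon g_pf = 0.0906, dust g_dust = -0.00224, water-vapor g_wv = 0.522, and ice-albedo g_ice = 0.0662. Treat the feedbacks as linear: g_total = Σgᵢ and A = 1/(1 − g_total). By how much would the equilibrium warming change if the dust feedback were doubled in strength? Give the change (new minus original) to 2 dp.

Original: g = 0.67656, ΔT = 2.3/(1−0.67656) = 7.1111 °C.
With doubled dust: g' = 0.67432, ΔT' = 2.3/(1−0.67432) = 7.0621 °C.
Change = 7.0621 − 7.1111 = -0.05 °C.

-0.05 °C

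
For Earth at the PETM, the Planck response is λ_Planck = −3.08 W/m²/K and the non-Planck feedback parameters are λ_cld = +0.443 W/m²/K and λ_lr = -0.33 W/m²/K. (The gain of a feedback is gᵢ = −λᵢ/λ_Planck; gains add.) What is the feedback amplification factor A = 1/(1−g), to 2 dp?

1.04

Convert to gains: g_cld = 0.443/3.08 = 0.1438; g_lr = -0.33/3.08 = -0.1071.
Total gain g = 0.0367.
A = 1/(1 − 0.0367) = 1.04.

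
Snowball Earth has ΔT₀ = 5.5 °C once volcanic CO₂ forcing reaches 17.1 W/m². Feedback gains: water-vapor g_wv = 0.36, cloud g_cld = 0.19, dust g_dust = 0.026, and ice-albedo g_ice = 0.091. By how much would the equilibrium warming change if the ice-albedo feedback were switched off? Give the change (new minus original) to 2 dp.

-3.54 °C

Original: g = 0.667, ΔT = 5.5/(1−0.667) = 16.5165 °C.
Without ice-albedo: g' = 0.576, ΔT' = 5.5/(1−0.576) = 12.9717 °C.
Change = 12.9717 − 16.5165 = -3.54 °C.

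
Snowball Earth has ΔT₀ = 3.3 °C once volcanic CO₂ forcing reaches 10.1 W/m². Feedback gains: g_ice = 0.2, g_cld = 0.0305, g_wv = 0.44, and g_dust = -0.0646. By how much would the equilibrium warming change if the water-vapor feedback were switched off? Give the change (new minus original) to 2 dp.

-4.42 °C

Original: g = 0.6059, ΔT = 3.3/(1−0.6059) = 8.3735 °C.
Without water-vapor: g' = 0.1659, ΔT' = 3.3/(1−0.1659) = 3.9564 °C.
Change = 3.9564 − 8.3735 = -4.42 °C.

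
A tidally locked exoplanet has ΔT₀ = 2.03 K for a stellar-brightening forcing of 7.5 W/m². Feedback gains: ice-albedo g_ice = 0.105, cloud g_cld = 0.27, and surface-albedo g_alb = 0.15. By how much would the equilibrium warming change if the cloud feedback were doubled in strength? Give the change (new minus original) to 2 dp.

5.63 K

Original: g = 0.525, ΔT = 2.03/(1−0.525) = 4.2737 K.
With doubled cloud: g' = 0.795, ΔT' = 2.03/(1−0.795) = 9.9024 K.
Change = 9.9024 − 4.2737 = 5.63 K.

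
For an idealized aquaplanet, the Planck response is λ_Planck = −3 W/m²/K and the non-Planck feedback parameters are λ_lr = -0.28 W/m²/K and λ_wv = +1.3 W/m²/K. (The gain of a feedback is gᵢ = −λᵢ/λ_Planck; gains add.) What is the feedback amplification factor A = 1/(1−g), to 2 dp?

1.52

Convert to gains: g_lr = -0.28/3 = -0.09333; g_wv = 1.3/3 = 0.4333.
Total gain g = 0.33997.
A = 1/(1 − 0.33997) = 1.52.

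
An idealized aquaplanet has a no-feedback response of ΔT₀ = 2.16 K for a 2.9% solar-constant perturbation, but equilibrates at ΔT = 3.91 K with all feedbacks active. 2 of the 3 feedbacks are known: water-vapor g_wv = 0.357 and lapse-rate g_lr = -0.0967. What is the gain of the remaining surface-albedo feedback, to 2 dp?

0.19

Amplification A = ΔT/ΔT₀ = 3.91/2.16 = 1.81.
Total gain g = 1 − 1/A = 1 − 1/1.81 = 0.4475.
Known gains sum to 0.357 − 0.0967 = 0.2603.
g_alb = 0.4475 − 0.2603 = 0.19.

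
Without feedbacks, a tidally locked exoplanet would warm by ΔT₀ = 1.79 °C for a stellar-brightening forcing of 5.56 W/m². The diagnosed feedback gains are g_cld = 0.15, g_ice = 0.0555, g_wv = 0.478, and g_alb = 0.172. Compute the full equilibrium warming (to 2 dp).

12.39 °C

Total gain g = 0.15 + 0.0555 + 0.478 + 0.172 = 0.8555.
Amplification A = 1/(1 − 0.8555) = 6.92.
ΔT = 1.79 × 6.92 = 12.39 °C.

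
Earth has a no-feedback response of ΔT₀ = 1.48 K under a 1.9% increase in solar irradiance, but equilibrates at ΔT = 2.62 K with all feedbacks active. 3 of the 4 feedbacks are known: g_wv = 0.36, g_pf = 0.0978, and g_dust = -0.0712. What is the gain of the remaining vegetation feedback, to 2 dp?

0.05

Amplification A = ΔT/ΔT₀ = 2.62/1.48 = 1.77.
Total gain g = 1 − 1/A = 1 − 1/1.77 = 0.435.
Known gains sum to 0.36 + 0.0978 − 0.0712 = 0.3866.
g_veg = 0.435 − 0.3866 = 0.05.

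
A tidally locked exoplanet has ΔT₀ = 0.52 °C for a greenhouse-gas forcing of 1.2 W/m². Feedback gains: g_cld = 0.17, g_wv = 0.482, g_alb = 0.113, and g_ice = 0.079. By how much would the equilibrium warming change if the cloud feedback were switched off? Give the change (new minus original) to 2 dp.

Original: g = 0.844, ΔT = 0.52/(1−0.844) = 3.3333 °C.
Without cloud: g' = 0.674, ΔT' = 0.52/(1−0.674) = 1.5951 °C.
Change = 1.5951 − 3.3333 = -1.74 °C.

-1.74 °C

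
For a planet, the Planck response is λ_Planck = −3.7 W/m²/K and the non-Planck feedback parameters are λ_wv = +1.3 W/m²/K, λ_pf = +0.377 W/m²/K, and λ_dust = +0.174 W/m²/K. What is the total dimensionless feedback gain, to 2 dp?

0.50

Convert to gains: g_wv = 1.3/3.7 = 0.3514; g_pf = 0.377/3.7 = 0.1019; g_dust = 0.174/3.7 = 0.04703.
Total gain g = 0.50033.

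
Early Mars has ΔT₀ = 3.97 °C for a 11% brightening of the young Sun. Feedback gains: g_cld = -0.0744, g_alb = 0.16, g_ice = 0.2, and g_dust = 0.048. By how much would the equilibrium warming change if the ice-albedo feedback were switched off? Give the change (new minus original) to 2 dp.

-1.38 °C

Original: g = 0.3336, ΔT = 3.97/(1−0.3336) = 5.9574 °C.
Without ice-albedo: g' = 0.1336, ΔT' = 3.97/(1−0.1336) = 4.5822 °C.
Change = 4.5822 − 5.9574 = -1.38 °C.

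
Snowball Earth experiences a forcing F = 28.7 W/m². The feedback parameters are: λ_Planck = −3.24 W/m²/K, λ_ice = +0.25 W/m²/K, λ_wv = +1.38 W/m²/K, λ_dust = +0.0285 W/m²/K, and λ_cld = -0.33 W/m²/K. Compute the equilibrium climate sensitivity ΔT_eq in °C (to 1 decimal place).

Net feedback parameter λ = (−3.24) + (+0.25) + (+1.38) + (+0.0285) + (-0.33) = -1.9115 W/m²/K.
ΔT = −F/λ = −28.7/(-1.9115) = 15.0 °C.

15.0 °C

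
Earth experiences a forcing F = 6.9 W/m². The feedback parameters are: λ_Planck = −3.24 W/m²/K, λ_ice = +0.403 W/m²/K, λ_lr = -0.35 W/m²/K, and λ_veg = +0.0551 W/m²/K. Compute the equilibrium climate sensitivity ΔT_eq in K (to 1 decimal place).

Net feedback parameter λ = (−3.24) + (+0.403) + (-0.35) + (+0.0551) = -3.1319 W/m²/K.
ΔT = −F/λ = −6.9/(-3.1319) = 2.2 K.

2.2 K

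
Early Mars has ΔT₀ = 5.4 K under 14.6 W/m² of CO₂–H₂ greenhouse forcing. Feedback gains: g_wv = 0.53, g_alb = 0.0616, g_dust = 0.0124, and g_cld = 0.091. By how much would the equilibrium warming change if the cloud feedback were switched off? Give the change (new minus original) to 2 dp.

-4.07 K

Original: g = 0.695, ΔT = 5.4/(1−0.695) = 17.7049 K.
Without cloud: g' = 0.604, ΔT' = 5.4/(1−0.604) = 13.6364 K.
Change = 13.6364 − 17.7049 = -4.07 K.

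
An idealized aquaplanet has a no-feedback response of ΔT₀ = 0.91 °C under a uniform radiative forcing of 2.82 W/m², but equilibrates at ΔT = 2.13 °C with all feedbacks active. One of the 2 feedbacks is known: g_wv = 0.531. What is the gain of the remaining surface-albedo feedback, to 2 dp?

0.04

Amplification A = ΔT/ΔT₀ = 2.13/0.91 = 2.341.
Total gain g = 1 − 1/A = 1 − 1/2.341 = 0.5728.
The known gain is 0.531.
g_alb = 0.5728 − 0.531 = 0.04.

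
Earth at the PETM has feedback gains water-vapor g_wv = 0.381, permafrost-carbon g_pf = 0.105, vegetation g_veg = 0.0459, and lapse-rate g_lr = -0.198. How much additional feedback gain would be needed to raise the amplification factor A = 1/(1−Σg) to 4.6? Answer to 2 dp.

0.45

Current total gain = 0.3339.
Target gain for A = 4.6: g* = 1 − 1/4.6 = 0.7826.
Additional gain needed = 0.7826 − 0.3339 = 0.45.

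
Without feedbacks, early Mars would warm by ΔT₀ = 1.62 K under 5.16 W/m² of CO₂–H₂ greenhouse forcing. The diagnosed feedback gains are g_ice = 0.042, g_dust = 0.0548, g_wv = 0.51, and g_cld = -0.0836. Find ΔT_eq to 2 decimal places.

Total gain g = 0.042 + 0.0548 + 0.51 − 0.0836 = 0.5232.
Amplification A = 1/(1 − 0.5232) = 2.097.
ΔT = 1.62 × 2.097 = 3.40 K.

3.40 K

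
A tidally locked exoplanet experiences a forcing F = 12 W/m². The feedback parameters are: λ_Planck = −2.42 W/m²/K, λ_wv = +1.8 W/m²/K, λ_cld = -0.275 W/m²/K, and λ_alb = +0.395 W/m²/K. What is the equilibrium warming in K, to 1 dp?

Net feedback parameter λ = (−2.42) + (+1.8) + (-0.275) + (+0.395) = -0.5 W/m²/K.
ΔT = −F/λ = −12/(-0.5) = 24.0 K.

24.0 K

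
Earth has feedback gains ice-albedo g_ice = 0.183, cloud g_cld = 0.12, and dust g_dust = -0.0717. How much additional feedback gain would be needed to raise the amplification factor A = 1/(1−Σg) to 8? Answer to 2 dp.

0.64

Current total gain = 0.2313.
Target gain for A = 8: g* = 1 − 1/8 = 0.875.
Additional gain needed = 0.875 − 0.2313 = 0.64.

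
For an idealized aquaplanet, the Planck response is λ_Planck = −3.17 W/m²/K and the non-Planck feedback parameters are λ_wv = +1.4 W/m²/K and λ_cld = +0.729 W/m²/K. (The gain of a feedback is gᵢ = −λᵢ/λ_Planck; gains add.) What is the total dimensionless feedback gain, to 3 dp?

Convert to gains: g_wv = 1.4/3.17 = 0.4416; g_cld = 0.729/3.17 = 0.23.
Total gain g = 0.6716.

0.672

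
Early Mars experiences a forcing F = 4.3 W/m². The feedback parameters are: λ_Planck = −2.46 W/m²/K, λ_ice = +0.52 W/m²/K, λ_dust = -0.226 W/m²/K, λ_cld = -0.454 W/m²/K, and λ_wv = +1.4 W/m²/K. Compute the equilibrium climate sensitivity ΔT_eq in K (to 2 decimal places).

3.52 K

Net feedback parameter λ = (−2.46) + (+0.52) + (-0.226) + (-0.454) + (+1.4) = -1.22 W/m²/K.
ΔT = −F/λ = −4.3/(-1.22) = 3.52 K.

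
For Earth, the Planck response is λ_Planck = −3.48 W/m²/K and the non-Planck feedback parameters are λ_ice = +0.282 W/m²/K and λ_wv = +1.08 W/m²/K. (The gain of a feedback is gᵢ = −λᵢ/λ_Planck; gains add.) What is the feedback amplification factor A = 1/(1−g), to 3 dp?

Convert to gains: g_ice = 0.282/3.48 = 0.08103; g_wv = 1.08/3.48 = 0.3103.
Total gain g = 0.39133.
A = 1/(1 − 0.39133) = 1.643.

1.643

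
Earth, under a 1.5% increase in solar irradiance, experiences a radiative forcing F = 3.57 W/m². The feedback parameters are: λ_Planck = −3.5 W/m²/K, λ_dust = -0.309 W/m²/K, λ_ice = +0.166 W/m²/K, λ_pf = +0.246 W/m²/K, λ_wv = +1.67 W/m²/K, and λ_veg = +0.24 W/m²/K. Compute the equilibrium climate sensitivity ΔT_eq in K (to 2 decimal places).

2.40 K

Net feedback parameter λ = (−3.5) + (-0.309) + (+0.166) + (+0.246) + (+1.67) + (+0.24) = -1.487 W/m²/K.
ΔT = −F/λ = −3.57/(-1.487) = 2.40 K.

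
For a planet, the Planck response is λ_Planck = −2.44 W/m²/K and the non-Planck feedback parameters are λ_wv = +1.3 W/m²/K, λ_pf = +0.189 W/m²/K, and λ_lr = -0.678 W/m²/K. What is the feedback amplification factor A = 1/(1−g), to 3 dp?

1.498

Convert to gains: g_wv = 1.3/2.44 = 0.5328; g_pf = 0.189/2.44 = 0.07746; g_lr = -0.678/2.44 = -0.2779.
Total gain g = 0.33236.
A = 1/(1 − 0.33236) = 1.498.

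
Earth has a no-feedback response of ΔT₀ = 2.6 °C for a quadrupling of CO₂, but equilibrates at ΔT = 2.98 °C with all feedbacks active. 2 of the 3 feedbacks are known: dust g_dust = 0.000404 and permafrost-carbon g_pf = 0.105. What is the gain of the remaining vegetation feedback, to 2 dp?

0.02

Amplification A = ΔT/ΔT₀ = 2.98/2.6 = 1.146.
Total gain g = 1 − 1/A = 1 − 1/1.146 = 0.1274.
Known gains sum to 0.000404 + 0.105 = 0.105404.
g_veg = 0.1274 − 0.105404 = 0.02.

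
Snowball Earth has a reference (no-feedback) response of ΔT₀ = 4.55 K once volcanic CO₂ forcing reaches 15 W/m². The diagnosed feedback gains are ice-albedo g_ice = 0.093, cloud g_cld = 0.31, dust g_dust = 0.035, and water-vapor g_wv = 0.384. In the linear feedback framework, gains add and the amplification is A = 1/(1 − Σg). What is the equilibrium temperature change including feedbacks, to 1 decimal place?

25.6 K

Total gain g = 0.093 + 0.31 + 0.035 + 0.384 = 0.822.
Amplification A = 1/(1 − 0.822) = 5.618.
ΔT = 4.55 × 5.618 = 25.6 K.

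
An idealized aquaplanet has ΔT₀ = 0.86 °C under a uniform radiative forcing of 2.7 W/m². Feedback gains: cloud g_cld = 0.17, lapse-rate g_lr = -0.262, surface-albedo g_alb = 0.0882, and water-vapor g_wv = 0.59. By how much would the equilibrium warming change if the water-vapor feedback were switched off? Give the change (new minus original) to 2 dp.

Original: g = 0.5862, ΔT = 0.86/(1−0.5862) = 2.0783 °C.
Without water-vapor: g' = -0.0038, ΔT' = 0.86/(1+0.0038) = 0.8567 °C.
Change = 0.8567 − 2.0783 = -1.22 °C.

-1.22 °C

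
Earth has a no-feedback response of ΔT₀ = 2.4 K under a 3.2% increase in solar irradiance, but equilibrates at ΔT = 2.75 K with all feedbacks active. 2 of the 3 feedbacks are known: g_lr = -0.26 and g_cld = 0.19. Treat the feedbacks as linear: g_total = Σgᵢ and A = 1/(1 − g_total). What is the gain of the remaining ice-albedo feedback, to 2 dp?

Amplification A = ΔT/ΔT₀ = 2.75/2.4 = 1.146.
Total gain g = 1 − 1/A = 1 − 1/1.146 = 0.1274.
Known gains sum to -0.26 + 0.19 = -0.07.
g_ice = 0.1274 + 0.07 = 0.20.

0.20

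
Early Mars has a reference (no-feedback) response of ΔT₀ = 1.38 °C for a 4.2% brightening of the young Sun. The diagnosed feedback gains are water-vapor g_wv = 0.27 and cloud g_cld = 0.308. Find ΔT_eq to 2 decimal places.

3.27 °C

Total gain g = 0.27 + 0.308 = 0.578.
Amplification A = 1/(1 − 0.578) = 2.37.
ΔT = 1.38 × 2.37 = 3.27 °C.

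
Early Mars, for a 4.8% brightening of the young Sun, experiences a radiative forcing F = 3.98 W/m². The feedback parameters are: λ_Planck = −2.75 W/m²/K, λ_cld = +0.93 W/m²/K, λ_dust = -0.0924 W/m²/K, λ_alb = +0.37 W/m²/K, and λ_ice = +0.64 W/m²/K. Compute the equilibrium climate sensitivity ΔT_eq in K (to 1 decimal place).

4.4 K

Net feedback parameter λ = (−2.75) + (+0.93) + (-0.0924) + (+0.37) + (+0.64) = -0.9024 W/m²/K.
ΔT = −F/λ = −3.98/(-0.9024) = 4.4 K.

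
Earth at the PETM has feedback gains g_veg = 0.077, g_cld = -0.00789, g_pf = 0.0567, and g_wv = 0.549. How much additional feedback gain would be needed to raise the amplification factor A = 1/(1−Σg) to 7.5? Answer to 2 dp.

Current total gain = 0.67481.
Target gain for A = 7.5: g* = 1 − 1/7.5 = 0.8667.
Additional gain needed = 0.8667 − 0.67481 = 0.19.

0.19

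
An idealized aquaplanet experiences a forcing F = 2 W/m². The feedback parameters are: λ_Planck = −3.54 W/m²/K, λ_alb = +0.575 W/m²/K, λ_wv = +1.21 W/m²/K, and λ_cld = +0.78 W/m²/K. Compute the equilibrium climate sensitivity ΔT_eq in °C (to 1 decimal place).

Net feedback parameter λ = (−3.54) + (+0.575) + (+1.21) + (+0.78) = -0.975 W/m²/K.
ΔT = −F/λ = −2/(-0.975) = 2.1 °C.

2.1 °C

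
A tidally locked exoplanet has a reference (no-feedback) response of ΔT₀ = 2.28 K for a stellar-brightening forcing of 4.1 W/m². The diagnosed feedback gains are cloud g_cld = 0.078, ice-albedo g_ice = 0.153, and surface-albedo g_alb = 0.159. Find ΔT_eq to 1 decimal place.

Total gain g = 0.078 + 0.153 + 0.159 = 0.39.
Amplification A = 1/(1 − 0.39) = 1.639.
ΔT = 2.28 × 1.639 = 3.7 K.

3.7 K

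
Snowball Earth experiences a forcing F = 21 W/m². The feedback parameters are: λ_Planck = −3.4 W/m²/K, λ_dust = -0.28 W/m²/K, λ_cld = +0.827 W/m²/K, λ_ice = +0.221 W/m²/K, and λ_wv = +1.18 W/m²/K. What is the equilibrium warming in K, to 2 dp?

14.46 K

Net feedback parameter λ = (−3.4) + (-0.28) + (+0.827) + (+0.221) + (+1.18) = -1.452 W/m²/K.
ΔT = −F/λ = −21/(-1.452) = 14.46 K.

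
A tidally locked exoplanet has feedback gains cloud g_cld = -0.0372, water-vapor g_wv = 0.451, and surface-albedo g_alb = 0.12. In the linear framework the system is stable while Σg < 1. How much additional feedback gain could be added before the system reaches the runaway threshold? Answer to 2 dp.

0.47

Current total gain = -0.0372 + 0.451 + 0.12 = 0.5338.
Margin to runaway = 1 − 0.5338 = 0.47.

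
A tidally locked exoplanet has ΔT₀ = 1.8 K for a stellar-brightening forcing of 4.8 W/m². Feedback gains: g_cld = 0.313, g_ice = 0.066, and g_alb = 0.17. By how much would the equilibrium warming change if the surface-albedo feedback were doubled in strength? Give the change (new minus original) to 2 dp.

2.41 K

Original: g = 0.549, ΔT = 1.8/(1−0.549) = 3.9911 K.
With doubled surface-albedo: g' = 0.719, ΔT' = 1.8/(1−0.719) = 6.4057 K.
Change = 6.4057 − 3.9911 = 2.41 K.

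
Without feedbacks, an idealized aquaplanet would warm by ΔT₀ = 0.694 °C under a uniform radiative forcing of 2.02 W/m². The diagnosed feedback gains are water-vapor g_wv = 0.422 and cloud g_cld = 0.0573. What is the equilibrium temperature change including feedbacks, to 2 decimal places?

Total gain g = 0.422 + 0.0573 = 0.4793.
Amplification A = 1/(1 − 0.4793) = 1.92.
ΔT = 0.694 × 1.92 = 1.33 °C.

1.33 °C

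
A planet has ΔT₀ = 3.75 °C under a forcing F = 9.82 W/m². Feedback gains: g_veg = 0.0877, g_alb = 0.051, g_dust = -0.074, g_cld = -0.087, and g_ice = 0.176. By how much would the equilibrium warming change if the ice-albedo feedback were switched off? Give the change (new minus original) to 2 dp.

Original: g = 0.1537, ΔT = 3.75/(1−0.1537) = 4.4311 °C.
Without ice-albedo: g' = -0.0223, ΔT' = 3.75/(1+0.0223) = 3.6682 °C.
Change = 3.6682 − 4.4311 = -0.76 °C.

-0.76 °C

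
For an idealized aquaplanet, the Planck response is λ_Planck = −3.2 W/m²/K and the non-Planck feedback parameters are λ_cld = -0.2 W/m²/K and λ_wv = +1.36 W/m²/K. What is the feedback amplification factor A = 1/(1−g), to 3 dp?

1.569

Convert to gains: g_cld = -0.2/3.2 = -0.0625; g_wv = 1.36/3.2 = 0.425.
Total gain g = 0.3625.
A = 1/(1 − 0.3625) = 1.569.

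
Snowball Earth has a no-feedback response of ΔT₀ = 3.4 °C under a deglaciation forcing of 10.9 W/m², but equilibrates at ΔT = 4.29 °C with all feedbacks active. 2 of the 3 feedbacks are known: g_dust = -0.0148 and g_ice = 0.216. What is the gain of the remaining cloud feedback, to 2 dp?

0.01

Amplification A = ΔT/ΔT₀ = 4.29/3.4 = 1.262.
Total gain g = 1 − 1/A = 1 − 1/1.262 = 0.2076.
Known gains sum to -0.0148 + 0.216 = 0.2012.
g_cld = 0.2076 − 0.2012 = 0.01.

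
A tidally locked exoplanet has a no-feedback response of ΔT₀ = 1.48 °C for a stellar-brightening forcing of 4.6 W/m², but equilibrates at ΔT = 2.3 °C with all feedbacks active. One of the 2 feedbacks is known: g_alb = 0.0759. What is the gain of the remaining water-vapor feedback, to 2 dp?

0.28

Amplification A = ΔT/ΔT₀ = 2.3/1.48 = 1.554.
Total gain g = 1 − 1/A = 1 − 1/1.554 = 0.3565.
The known gain is 0.0759.
g_wv = 0.3565 − 0.0759 = 0.28.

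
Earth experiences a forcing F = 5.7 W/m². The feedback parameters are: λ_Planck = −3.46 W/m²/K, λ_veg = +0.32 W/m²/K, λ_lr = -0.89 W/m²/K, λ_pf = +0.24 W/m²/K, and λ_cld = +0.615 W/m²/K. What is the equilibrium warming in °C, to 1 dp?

Net feedback parameter λ = (−3.46) + (+0.32) + (-0.89) + (+0.24) + (+0.615) = -3.175 W/m²/K.
ΔT = −F/λ = −5.7/(-3.175) = 1.8 °C.

1.8 °C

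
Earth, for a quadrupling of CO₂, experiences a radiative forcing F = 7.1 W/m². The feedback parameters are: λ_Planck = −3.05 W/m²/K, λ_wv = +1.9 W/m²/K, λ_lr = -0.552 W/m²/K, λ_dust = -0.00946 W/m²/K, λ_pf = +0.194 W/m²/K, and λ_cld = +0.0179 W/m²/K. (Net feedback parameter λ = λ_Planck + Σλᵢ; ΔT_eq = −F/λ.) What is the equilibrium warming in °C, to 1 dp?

Net feedback parameter λ = (−3.05) + (+1.9) + (-0.552) + (-0.00946) + (+0.194) + (+0.0179) = -1.49956 W/m²/K.
ΔT = −F/λ = −7.1/(-1.49956) = 4.7 °C.

4.7 °C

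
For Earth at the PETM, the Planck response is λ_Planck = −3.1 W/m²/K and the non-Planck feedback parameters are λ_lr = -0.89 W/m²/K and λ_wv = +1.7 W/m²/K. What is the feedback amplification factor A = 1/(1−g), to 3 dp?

1.354

Convert to gains: g_lr = -0.89/3.1 = -0.2871; g_wv = 1.7/3.1 = 0.5484.
Total gain g = 0.2613.
A = 1/(1 − 0.2613) = 1.354.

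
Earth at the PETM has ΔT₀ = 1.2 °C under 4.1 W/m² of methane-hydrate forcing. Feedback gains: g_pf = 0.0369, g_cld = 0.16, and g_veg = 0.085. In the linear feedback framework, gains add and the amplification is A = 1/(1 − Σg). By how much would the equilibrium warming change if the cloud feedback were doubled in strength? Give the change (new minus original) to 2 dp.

Original: g = 0.2819, ΔT = 1.2/(1−0.2819) = 1.6711 °C.
With doubled cloud: g' = 0.4419, ΔT' = 1.2/(1−0.4419) = 2.1502 °C.
Change = 2.1502 − 1.6711 = 0.48 °C.

0.48 °C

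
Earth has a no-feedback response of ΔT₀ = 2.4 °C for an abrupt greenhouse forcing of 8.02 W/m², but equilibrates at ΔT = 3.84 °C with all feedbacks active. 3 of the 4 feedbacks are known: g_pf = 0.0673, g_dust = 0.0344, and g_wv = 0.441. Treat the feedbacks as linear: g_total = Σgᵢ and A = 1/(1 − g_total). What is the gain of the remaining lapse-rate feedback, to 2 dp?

-0.17

Amplification A = ΔT/ΔT₀ = 3.84/2.4 = 1.6.
Total gain g = 1 − 1/A = 1 − 1/1.6 = 0.375.
Known gains sum to 0.0673 + 0.0344 + 0.441 = 0.5427.
g_lr = 0.375 − 0.5427 = -0.17.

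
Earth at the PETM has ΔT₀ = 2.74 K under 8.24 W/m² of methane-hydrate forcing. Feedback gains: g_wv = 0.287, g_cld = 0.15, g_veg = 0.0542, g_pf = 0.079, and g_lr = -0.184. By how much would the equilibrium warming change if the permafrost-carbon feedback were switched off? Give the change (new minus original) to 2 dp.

Original: g = 0.3862, ΔT = 2.74/(1−0.3862) = 4.4640 K.
Without permafrost-carbon: g' = 0.3072, ΔT' = 2.74/(1−0.3072) = 3.9550 K.
Change = 3.9550 − 4.4640 = -0.51 K.

-0.51 K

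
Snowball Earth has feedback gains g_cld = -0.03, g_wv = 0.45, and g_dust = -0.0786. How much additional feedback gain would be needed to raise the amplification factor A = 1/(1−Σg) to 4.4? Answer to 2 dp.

Current total gain = 0.3414.
Target gain for A = 4.4: g* = 1 − 1/4.4 = 0.7727.
Additional gain needed = 0.7727 − 0.3414 = 0.43.

0.43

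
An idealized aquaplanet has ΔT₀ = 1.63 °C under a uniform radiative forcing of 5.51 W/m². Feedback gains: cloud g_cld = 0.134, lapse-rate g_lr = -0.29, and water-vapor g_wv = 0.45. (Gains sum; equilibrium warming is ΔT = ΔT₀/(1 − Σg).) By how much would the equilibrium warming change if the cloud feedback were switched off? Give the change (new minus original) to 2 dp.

Original: g = 0.294, ΔT = 1.63/(1−0.294) = 2.3088 °C.
Without cloud: g' = 0.16, ΔT' = 1.63/(1−0.16) = 1.9405 °C.
Change = 1.9405 − 2.3088 = -0.37 °C.

-0.37 °C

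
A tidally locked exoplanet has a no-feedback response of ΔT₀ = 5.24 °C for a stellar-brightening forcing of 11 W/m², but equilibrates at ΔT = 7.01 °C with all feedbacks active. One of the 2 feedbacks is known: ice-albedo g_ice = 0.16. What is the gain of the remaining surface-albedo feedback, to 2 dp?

Amplification A = ΔT/ΔT₀ = 7.01/5.24 = 1.338.
Total gain g = 1 − 1/A = 1 − 1/1.338 = 0.2526.
The known gain is 0.16.
g_alb = 0.2526 − 0.16 = 0.09.

0.09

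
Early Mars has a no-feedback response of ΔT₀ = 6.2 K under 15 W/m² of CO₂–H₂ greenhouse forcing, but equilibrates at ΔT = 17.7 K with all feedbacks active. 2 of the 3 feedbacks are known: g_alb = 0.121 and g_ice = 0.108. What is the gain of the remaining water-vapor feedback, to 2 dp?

0.42

Amplification A = ΔT/ΔT₀ = 17.7/6.2 = 2.855.
Total gain g = 1 − 1/A = 1 − 1/2.855 = 0.6497.
Known gains sum to 0.121 + 0.108 = 0.229.
g_wv = 0.6497 − 0.229 = 0.42.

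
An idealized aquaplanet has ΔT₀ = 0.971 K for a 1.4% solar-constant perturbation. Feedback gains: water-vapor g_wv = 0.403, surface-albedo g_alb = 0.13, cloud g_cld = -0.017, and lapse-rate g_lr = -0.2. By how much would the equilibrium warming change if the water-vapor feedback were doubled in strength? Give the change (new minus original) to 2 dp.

2.04 K

Original: g = 0.316, ΔT = 0.971/(1−0.316) = 1.4196 K.
With doubled water-vapor: g' = 0.719, ΔT' = 0.971/(1−0.719) = 3.4555 K.
Change = 3.4555 − 1.4196 = 2.04 K.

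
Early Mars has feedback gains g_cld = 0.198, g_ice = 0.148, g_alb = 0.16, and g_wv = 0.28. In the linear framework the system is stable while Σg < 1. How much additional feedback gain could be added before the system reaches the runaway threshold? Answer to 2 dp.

Current total gain = 0.198 + 0.148 + 0.16 + 0.28 = 0.786.
Margin to runaway = 1 − 0.786 = 0.21.

0.21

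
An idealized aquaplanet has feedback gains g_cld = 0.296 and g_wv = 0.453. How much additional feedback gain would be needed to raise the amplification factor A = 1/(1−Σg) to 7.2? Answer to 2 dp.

Current total gain = 0.749.
Target gain for A = 7.2: g* = 1 − 1/7.2 = 0.8611.
Additional gain needed = 0.8611 − 0.749 = 0.11.

0.11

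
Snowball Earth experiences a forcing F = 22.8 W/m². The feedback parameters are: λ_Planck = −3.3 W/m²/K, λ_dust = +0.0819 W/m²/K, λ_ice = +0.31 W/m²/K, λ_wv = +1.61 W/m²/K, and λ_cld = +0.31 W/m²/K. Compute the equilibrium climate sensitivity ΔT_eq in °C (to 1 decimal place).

Net feedback parameter λ = (−3.3) + (+0.0819) + (+0.31) + (+1.61) + (+0.31) = -0.9881 W/m²/K.
ΔT = −F/λ = −22.8/(-0.9881) = 23.1 °C.

23.1 °C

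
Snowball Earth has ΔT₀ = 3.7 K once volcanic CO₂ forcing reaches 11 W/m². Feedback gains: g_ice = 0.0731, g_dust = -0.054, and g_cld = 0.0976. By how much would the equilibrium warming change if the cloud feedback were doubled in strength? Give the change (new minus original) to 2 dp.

Original: g = 0.1167, ΔT = 3.7/(1−0.1167) = 4.1888 K.
With doubled cloud: g' = 0.2143, ΔT' = 3.7/(1−0.2143) = 4.7092 K.
Change = 4.7092 − 4.1888 = 0.52 K.

0.52 K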